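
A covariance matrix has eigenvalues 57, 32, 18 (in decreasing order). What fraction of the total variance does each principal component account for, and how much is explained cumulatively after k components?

Step 1 — total variance = trace(Sigma) = Σ λ_i = 57 + 32 + 18 = 107.

Step 2 — fraction explained by component i = λ_i / Σ λ:
  PC1: 57/107 = 0.5327
  PC2: 32/107 = 0.2991
  PC3: 18/107 = 0.1682

Step 3 — cumulative fraction after k components = (λ_1 + ... + λ_k) / Σ λ:
  k = 1: 57/107 = 0.5327
  k = 2: (57 + 32)/107 = 89/107 = 0.8318
  k = 3: (57 + 32 + 18)/107 = 107/107 = 1

Summary (fraction, with percent):

explained: PC1 0.5327 (53.27%), PC2 0.2991 (29.91%), PC3 0.1682 (16.82%);  cumulative: 0.5327, 0.8318, 1


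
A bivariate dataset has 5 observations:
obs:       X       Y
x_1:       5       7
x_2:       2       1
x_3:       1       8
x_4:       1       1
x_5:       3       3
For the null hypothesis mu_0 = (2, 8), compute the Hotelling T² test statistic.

Step 1 — sample mean vector:
  mean(X) = (5 + 2 + 1 + 1 + 3) / 5 = 12/5 = 2.4
  mean(Y) = (7 + 1 + 8 + 1 + 3) / 5 = 20/5 = 4
  x̄ = (2.4, 4),  deviation x̄ - mu_0 = (2.4, 4) - (2, 8) = (0.4, -4).

Step 2 — sample covariance matrix, S[i,j] = (1/(n-1)) · Σ_k (x_{k,i} - mean_i) · (x_{k,j} - mean_j), divisor n-1 = 4:
  S[X,X] = ((2.6)·(2.6) + (-0.4)·(-0.4) + (-1.4)·(-1.4) + (-1.4)·(-1.4) + (0.6)·(0.6)) / 4 = 11.2/4 = 2.8
  S[X,Y] = ((2.6)·(3) + (-0.4)·(-3) + (-1.4)·(4) + (-1.4)·(-3) + (0.6)·(-1)) / 4 = 7/4 = 1.75
  S[Y,Y] = ((3)·(3) + (-3)·(-3) + (4)·(4) + (-3)·(-3) + (-1)·(-1)) / 4 = 44/4 = 11
  S = [[2.8, 1.75],
 [1.75, 11]].

Step 3 — invert S. det(S) = 2.8·11 - (1.75)² = 27.7375.
  S^{-1} = (1/det) · [[d, -b], [-b, a]] = [[0.3966, -0.0631],
 [-0.0631, 0.1009]].

Step 4 — quadratic form (x̄ - mu_0)^T · S^{-1} · (x̄ - mu_0):
  S^{-1} · (x̄ - mu_0) = (0.411, -0.429),
  (x̄ - mu_0)^T · [...] = (0.4)·(0.411) + (-4)·(-0.429) = 1.8805.

Step 5 — scale by n: T² = 5 · 1.8805 = 9.4024.

T² ≈ 9.4024


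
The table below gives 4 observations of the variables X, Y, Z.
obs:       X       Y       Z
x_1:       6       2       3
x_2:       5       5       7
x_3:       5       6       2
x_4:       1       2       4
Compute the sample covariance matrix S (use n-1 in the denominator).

Step 1 — column means:
  mean(X) = (6 + 5 + 5 + 1) / 4 = 17/4 = 4.25
  mean(Y) = (2 + 5 + 6 + 2) / 4 = 15/4 = 3.75
  mean(Z) = (3 + 7 + 2 + 4) / 4 = 16/4 = 4

Step 2 — sample covariance S[i,j] = (1/(n-1)) · Σ_k (x_{k,i} - mean_i) · (x_{k,j} - mean_j), with n-1 = 3.
  S[X,X] = ((1.75)·(1.75) + (0.75)·(0.75) + (0.75)·(0.75) + (-3.25)·(-3.25)) / 3 = 14.75/3 = 4.9167
  S[X,Y] = ((1.75)·(-1.75) + (0.75)·(1.25) + (0.75)·(2.25) + (-3.25)·(-1.75)) / 3 = 5.25/3 = 1.75
  S[X,Z] = ((1.75)·(-1) + (0.75)·(3) + (0.75)·(-2) + (-3.25)·(0)) / 3 = -1/3 = -0.3333
  S[Y,Y] = ((-1.75)·(-1.75) + (1.25)·(1.25) + (2.25)·(2.25) + (-1.75)·(-1.75)) / 3 = 12.75/3 = 4.25
  S[Y,Z] = ((-1.75)·(-1) + (1.25)·(3) + (2.25)·(-2) + (-1.75)·(0)) / 3 = 1/3 = 0.3333
  S[Z,Z] = ((-1)·(-1) + (3)·(3) + (-2)·(-2) + (0)·(0)) / 3 = 14/3 = 4.6667

S is symmetric (S[j,i] = S[i,j]). Assembling:

S = [[4.9167, 1.75, -0.3333],
 [1.75, 4.25, 0.3333],
 [-0.3333, 0.3333, 4.6667]]


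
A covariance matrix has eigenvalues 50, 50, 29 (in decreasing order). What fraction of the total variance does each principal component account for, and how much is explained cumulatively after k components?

Step 1 — total variance = trace(Sigma) = Σ λ_i = 50 + 50 + 29 = 129.

Step 2 — fraction explained by component i = λ_i / Σ λ:
  PC1: 50/129 = 0.3876
  PC2: 50/129 = 0.3876
  PC3: 29/129 = 0.2248

Step 3 — cumulative fraction after k components = (λ_1 + ... + λ_k) / Σ λ:
  k = 1: 50/129 = 0.3876
  k = 2: (50 + 50)/129 = 100/129 = 0.7752
  k = 3: (50 + 50 + 29)/129 = 129/129 = 1

Summary (fraction, with percent):

explained: PC1 0.3876 (38.76%), PC2 0.3876 (38.76%), PC3 0.2248 (22.48%);  cumulative: 0.3876, 0.7752, 1


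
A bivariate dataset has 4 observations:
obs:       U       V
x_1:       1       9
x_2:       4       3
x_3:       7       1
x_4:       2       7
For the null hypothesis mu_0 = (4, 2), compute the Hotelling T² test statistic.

Step 1 — sample mean vector:
  mean(U) = (1 + 4 + 7 + 2) / 4 = 14/4 = 3.5
  mean(V) = (9 + 3 + 1 + 7) / 4 = 20/4 = 5
  x̄ = (3.5, 5),  deviation x̄ - mu_0 = (3.5, 5) - (4, 2) = (-0.5, 3).

Step 2 — sample covariance matrix, S[i,j] = (1/(n-1)) · Σ_k (x_{k,i} - mean_i) · (x_{k,j} - mean_j), divisor n-1 = 3:
  S[U,U] = ((-2.5)·(-2.5) + (0.5)·(0.5) + (3.5)·(3.5) + (-1.5)·(-1.5)) / 3 = 21/3 = 7
  S[U,V] = ((-2.5)·(4) + (0.5)·(-2) + (3.5)·(-4) + (-1.5)·(2)) / 3 = -28/3 = -9.3333
  S[V,V] = ((4)·(4) + (-2)·(-2) + (-4)·(-4) + (2)·(2)) / 3 = 40/3 = 13.3333
  S = [[7, -9.3333],
 [-9.3333, 13.3333]].

Step 3 — invert S. det(S) = 7·13.3333 - (-9.3333)² = 6.2222.
  S^{-1} = (1/det) · [[d, -b], [-b, a]] = [[2.1429, 1.5],
 [1.5, 1.125]].

Step 4 — quadratic form (x̄ - mu_0)^T · S^{-1} · (x̄ - mu_0):
  S^{-1} · (x̄ - mu_0) = (3.4286, 2.625),
  (x̄ - mu_0)^T · [...] = (-0.5)·(3.4286) + (3)·(2.625) = 6.1607.

Step 5 — scale by n: T² = 4 · 6.1607 = 24.6429.

T² ≈ 24.6429


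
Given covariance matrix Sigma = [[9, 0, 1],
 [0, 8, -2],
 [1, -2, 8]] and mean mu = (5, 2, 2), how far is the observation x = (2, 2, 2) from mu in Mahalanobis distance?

Step 1 — centre the observation: (x - mu) = (-3, 0, 0).

Step 2 — invert Sigma (cofactor / det for 3×3, or solve directly):
  Sigma^{-1} = [[0.1128, -0.0038, -0.015],
 [-0.0038, 0.1335, 0.0338],
 [-0.015, 0.0338, 0.1353]].

Step 3 — form the quadratic (x - mu)^T · Sigma^{-1} · (x - mu):
  Sigma^{-1} · (x - mu) = (-0.3383, 0.0113, 0.0451).
  (x - mu)^T · [Sigma^{-1} · (x - mu)] = (-3)·(-0.3383) + (0)·(0.0113) + (0)·(0.0451) = 1.015.

Step 4 — take square root: d = √(1.015) ≈ 1.0075.

d(x, mu) = √(1.015) ≈ 1.0075


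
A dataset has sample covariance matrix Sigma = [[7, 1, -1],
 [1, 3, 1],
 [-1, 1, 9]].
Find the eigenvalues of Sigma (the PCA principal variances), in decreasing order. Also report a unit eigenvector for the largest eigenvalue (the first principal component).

Step 1 — characteristic polynomial p(λ) = det(λI - Sigma) = λ³ - tr·λ² + c_1·λ - det, where tr = trace, c_1 = sum of the principal 2×2 minors, det = det(Sigma):
  tr = 7 + 3 + 9 = 19,
  c_1 = (7·3 - (1)²) + (7·9 - (-1)²) + (3·9 - (1)²) = 20 + 62 + 26 = 108,
  det = 7·(3·9 - (1)²) - (1)·((1)·9 - (1)·(-1)) + (-1)·((1)·(1) - 3·(-1)) = 7·(26) - (1)·(10) + (-1)·(4) = 168.
  So p(λ) = λ³ - 19λ² + 108λ - 168.
Step 2 — look for an integer root (rational root theorem: any rational root is an integer divisor of 168). Testing λ = 7:
  p(7) = 343 - 931 + 756 - 168 = 0  ✓
  Dividing out (λ - 7): p(λ) = (λ - 7)(λ² - 12λ + 24).
Step 3 — remaining eigenvalues from the quadratic λ² - 12λ + 24 = 0:
  Δ = 12² - 4·24 = 144 - 96 = 48,  λ = (12 ± √48)/2 = (12 ± 6.9282)/2 ≈ 9.4641 or 2.5359.
  Sorted: λ_1 = 9.4641,  λ_2 = 7,  λ_3 = 2.5359  (check: sum = 19 = tr ✓).

Step 4 — unit eigenvector for λ_1 ≈ 9.4641: v spans the null space of (Sigma - λ_1 I), whose rows are
  r_1 = (-2.4641, 1, -1),  r_2 = (1, -6.4641, 1),  r_3 = (-1, 1, -0.4641).
  v is orthogonal to every row, so take v ∝ r_1 × r_2 = ((1)·(1) - (-1)·(-6.4641), (-1)·(1) - (-2.4641)·(1), (-2.4641)·(-6.4641) - (1)·(1)) ≈ (-5.4641, 1.4641, 14.9282).
  Rescale (multiply by -1 so the first nonzero entry is positive): u = (5.4641, -1.4641, -14.9282).
  ||u|| = √((5.4641)² + (-1.4641)² + (-14.9282)²) = √(254.8513) ≈ 15.9641,  v_1 = u/||u|| ≈ (0.3423, -0.0917, -0.9351) (||v_1|| = 1).

λ_1 = 9.4641,  λ_2 = 7,  λ_3 = 2.5359;  v_1 ≈ (0.3423, -0.0917, -0.9351)


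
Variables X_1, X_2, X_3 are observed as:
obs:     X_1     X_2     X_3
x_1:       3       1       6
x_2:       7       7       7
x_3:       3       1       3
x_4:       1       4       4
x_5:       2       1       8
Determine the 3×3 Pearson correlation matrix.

Step 1 — column means:
  mean(X_1) = (3 + 7 + 3 + 1 + 2) / 5 = 16/5 = 3.2
  mean(X_2) = (1 + 7 + 1 + 4 + 1) / 5 = 14/5 = 2.8
  mean(X_3) = (6 + 7 + 3 + 4 + 8) / 5 = 28/5 = 5.6

Step 2 — sample variances and covariances s[i,j] = (1/(n-1)) · Σ_k (x_{k,i} - mean_i) · (x_{k,j} - mean_j), with n-1 = 4:
  s[X_1,X_1] = ((-0.2)·(-0.2) + (3.8)·(3.8) + (-0.2)·(-0.2) + (-2.2)·(-2.2) + (-1.2)·(-1.2)) / 4 = 20.8/4 = 5.2
  s[X_1,X_2] = ((-0.2)·(-1.8) + (3.8)·(4.2) + (-0.2)·(-1.8) + (-2.2)·(1.2) + (-1.2)·(-1.8)) / 4 = 16.2/4 = 4.05
  s[X_1,X_3] = ((-0.2)·(0.4) + (3.8)·(1.4) + (-0.2)·(-2.6) + (-2.2)·(-1.6) + (-1.2)·(2.4)) / 4 = 6.4/4 = 1.6
  s[X_2,X_2] = ((-1.8)·(-1.8) + (4.2)·(4.2) + (-1.8)·(-1.8) + (1.2)·(1.2) + (-1.8)·(-1.8)) / 4 = 28.8/4 = 7.2
  s[X_2,X_3] = ((-1.8)·(0.4) + (4.2)·(1.4) + (-1.8)·(-2.6) + (1.2)·(-1.6) + (-1.8)·(2.4)) / 4 = 3.6/4 = 0.9
  s[X_3,X_3] = ((0.4)·(0.4) + (1.4)·(1.4) + (-2.6)·(-2.6) + (-1.6)·(-1.6) + (2.4)·(2.4)) / 4 = 17.2/4 = 4.3
  Sample standard deviations s_i = √(s[i,i]):
  s(X_1) = √(5.2) = 2.2804
  s(X_2) = √(7.2) = 2.6833
  s(X_3) = √(4.3) = 2.0736

Step 3 — r_{ij} = s_{ij} / (s_i · s_j):
  r[X_1,X_1] = 1 (diagonal).
  r[X_1,X_2] = 4.05 / (2.2804 · 2.6833) = 4.05 / 6.1188 = 0.6619
  r[X_1,X_3] = 1.6 / (2.2804 · 2.0736) = 1.6 / 4.7286 = 0.3384
  r[X_2,X_2] = 1 (diagonal).
  r[X_2,X_3] = 0.9 / (2.6833 · 2.0736) = 0.9 / 5.5642 = 0.1617
  r[X_3,X_3] = 1 (diagonal).

R is symmetric with unit diagonal. Assembling:

R = [[1, 0.6619, 0.3384],
 [0.6619, 1, 0.1617],
 [0.3384, 0.1617, 1]]


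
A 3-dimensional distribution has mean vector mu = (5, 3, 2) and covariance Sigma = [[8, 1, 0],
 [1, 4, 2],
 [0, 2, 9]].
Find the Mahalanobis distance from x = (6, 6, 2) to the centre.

Step 1 — centre the observation: (x - mu) = (1, 3, 0).

Step 2 — invert Sigma (cofactor / det for 3×3, or solve directly):
  Sigma^{-1} = [[0.1296, -0.0364, 0.0081],
 [-0.0364, 0.2915, -0.0648],
 [0.0081, -0.0648, 0.1255]].

Step 3 — form the quadratic (x - mu)^T · Sigma^{-1} · (x - mu):
  Sigma^{-1} · (x - mu) = (0.0202, 0.8381, -0.1862).
  (x - mu)^T · [Sigma^{-1} · (x - mu)] = (1)·(0.0202) + (3)·(0.8381) + (0)·(-0.1862) = 2.5344.

Step 4 — take square root: d = √(2.5344) ≈ 1.592.

d(x, mu) = √(2.5344) ≈ 1.592


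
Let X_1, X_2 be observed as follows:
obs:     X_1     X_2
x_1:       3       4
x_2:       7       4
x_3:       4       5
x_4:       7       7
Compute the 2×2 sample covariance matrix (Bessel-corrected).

Step 1 — column means:
  mean(X_1) = (3 + 7 + 4 + 7) / 4 = 21/4 = 5.25
  mean(X_2) = (4 + 4 + 5 + 7) / 4 = 20/4 = 5

Step 2 — sample covariance S[i,j] = (1/(n-1)) · Σ_k (x_{k,i} - mean_i) · (x_{k,j} - mean_j), with n-1 = 3.
  S[X_1,X_1] = ((-2.25)·(-2.25) + (1.75)·(1.75) + (-1.25)·(-1.25) + (1.75)·(1.75)) / 3 = 12.75/3 = 4.25
  S[X_1,X_2] = ((-2.25)·(-1) + (1.75)·(-1) + (-1.25)·(0) + (1.75)·(2)) / 3 = 4/3 = 1.3333
  S[X_2,X_2] = ((-1)·(-1) + (-1)·(-1) + (0)·(0) + (2)·(2)) / 3 = 6/3 = 2

S is symmetric (S[j,i] = S[i,j]). Assembling:

S = [[4.25, 1.3333],
 [1.3333, 2]]


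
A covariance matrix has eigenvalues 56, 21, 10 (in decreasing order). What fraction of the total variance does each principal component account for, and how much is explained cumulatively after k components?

Step 1 — total variance = trace(Sigma) = Σ λ_i = 56 + 21 + 10 = 87.

Step 2 — fraction explained by component i = λ_i / Σ λ:
  PC1: 56/87 = 0.6437
  PC2: 21/87 = 0.2414
  PC3: 10/87 = 0.1149

Step 3 — cumulative fraction after k components = (λ_1 + ... + λ_k) / Σ λ:
  k = 1: 56/87 = 0.6437
  k = 2: (56 + 21)/87 = 77/87 = 0.8851
  k = 3: (56 + 21 + 10)/87 = 87/87 = 1

Summary (fraction, with percent):

explained: PC1 0.6437 (64.37%), PC2 0.2414 (24.14%), PC3 0.1149 (11.49%);  cumulative: 0.6437, 0.8851, 1


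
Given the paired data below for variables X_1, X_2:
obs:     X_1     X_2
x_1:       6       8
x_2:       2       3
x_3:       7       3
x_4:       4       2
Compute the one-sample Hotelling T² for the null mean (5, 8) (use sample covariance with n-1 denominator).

Step 1 — sample mean vector:
  mean(X_1) = (6 + 2 + 7 + 4) / 4 = 19/4 = 4.75
  mean(X_2) = (8 + 3 + 3 + 2) / 4 = 16/4 = 4
  x̄ = (4.75, 4),  deviation x̄ - mu_0 = (4.75, 4) - (5, 8) = (-0.25, -4).

Step 2 — sample covariance matrix, S[i,j] = (1/(n-1)) · Σ_k (x_{k,i} - mean_i) · (x_{k,j} - mean_j), divisor n-1 = 3:
  S[X_1,X_1] = ((1.25)·(1.25) + (-2.75)·(-2.75) + (2.25)·(2.25) + (-0.75)·(-0.75)) / 3 = 14.75/3 = 4.9167
  S[X_1,X_2] = ((1.25)·(4) + (-2.75)·(-1) + (2.25)·(-1) + (-0.75)·(-2)) / 3 = 7/3 = 2.3333
  S[X_2,X_2] = ((4)·(4) + (-1)·(-1) + (-1)·(-1) + (-2)·(-2)) / 3 = 22/3 = 7.3333
  S = [[4.9167, 2.3333],
 [2.3333, 7.3333]].

Step 3 — invert S. det(S) = 4.9167·7.3333 - (2.3333)² = 30.6111.
  S^{-1} = (1/det) · [[d, -b], [-b, a]] = [[0.2396, -0.0762],
 [-0.0762, 0.1606]].

Step 4 — quadratic form (x̄ - mu_0)^T · S^{-1} · (x̄ - mu_0):
  S^{-1} · (x̄ - mu_0) = (0.245, -0.6234),
  (x̄ - mu_0)^T · [...] = (-0.25)·(0.245) + (-4)·(-0.6234) = 2.4324.

Step 5 — scale by n: T² = 4 · 2.4324 = 9.7296.

T² ≈ 9.7296


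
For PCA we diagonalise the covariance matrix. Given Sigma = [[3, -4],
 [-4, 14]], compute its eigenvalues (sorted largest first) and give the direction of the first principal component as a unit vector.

Step 1 — characteristic polynomial of 2×2 Sigma:
  det(Sigma - λI) = λ² - trace · λ + det = 0.
  trace = 3 + 14 = 17, det = 3·14 - (-4)² = 26.
Step 2 — discriminant:
  Δ = trace² - 4·det = 289 - 104 = 185.
Step 3 — eigenvalues:
  λ = (trace ± √Δ)/2 = (17 ± 13.6015)/2,
  λ_1 = 15.3007,  λ_2 = 1.6993.

Step 4 — unit eigenvector for λ_1: solve (Sigma - λ_1 I)v = 0. First row:
  (3 - 15.3007)·v_x + (-4)·v_y = 0, i.e. (-12.3007)·v_x + (-4)·v_y = 0,
  so v ∝ (b, λ_1 - a) = (-4, 12.3007); multiply by -1 so the first entry is positive: u = (4, -12.3007).
  ||u|| = √((4)² + (-12.3007)²) = √(167.3081) ≈ 12.9348,
  v_1 = u/||u|| ≈ (0.3092, -0.951) (||v_1|| = 1).

λ_1 = 15.3007,  λ_2 = 1.6993;  v_1 ≈ (0.3092, -0.951)


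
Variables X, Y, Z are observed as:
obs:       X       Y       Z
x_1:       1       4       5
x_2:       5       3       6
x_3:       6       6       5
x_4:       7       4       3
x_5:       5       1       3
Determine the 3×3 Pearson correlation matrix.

Step 1 — column means:
  mean(X) = (1 + 5 + 6 + 7 + 5) / 5 = 24/5 = 4.8
  mean(Y) = (4 + 3 + 6 + 4 + 1) / 5 = 18/5 = 3.6
  mean(Z) = (5 + 6 + 5 + 3 + 3) / 5 = 22/5 = 4.4

Step 2 — sample variances and covariances s[i,j] = (1/(n-1)) · Σ_k (x_{k,i} - mean_i) · (x_{k,j} - mean_j), with n-1 = 4:
  s[X,X] = ((-3.8)·(-3.8) + (0.2)·(0.2) + (1.2)·(1.2) + (2.2)·(2.2) + (0.2)·(0.2)) / 4 = 20.8/4 = 5.2
  s[X,Y] = ((-3.8)·(0.4) + (0.2)·(-0.6) + (1.2)·(2.4) + (2.2)·(0.4) + (0.2)·(-2.6)) / 4 = 1.6/4 = 0.4
  s[X,Z] = ((-3.8)·(0.6) + (0.2)·(1.6) + (1.2)·(0.6) + (2.2)·(-1.4) + (0.2)·(-1.4)) / 4 = -4.6/4 = -1.15
  s[Y,Y] = ((0.4)·(0.4) + (-0.6)·(-0.6) + (2.4)·(2.4) + (0.4)·(0.4) + (-2.6)·(-2.6)) / 4 = 13.2/4 = 3.3
  s[Y,Z] = ((0.4)·(0.6) + (-0.6)·(1.6) + (2.4)·(0.6) + (0.4)·(-1.4) + (-2.6)·(-1.4)) / 4 = 3.8/4 = 0.95
  s[Z,Z] = ((0.6)·(0.6) + (1.6)·(1.6) + (0.6)·(0.6) + (-1.4)·(-1.4) + (-1.4)·(-1.4)) / 4 = 7.2/4 = 1.8
  Sample standard deviations s_i = √(s[i,i]):
  s(X) = √(5.2) = 2.2804
  s(Y) = √(3.3) = 1.8166
  s(Z) = √(1.8) = 1.3416

Step 3 — r_{ij} = s_{ij} / (s_i · s_j):
  r[X,X] = 1 (diagonal).
  r[X,Y] = 0.4 / (2.2804 · 1.8166) = 0.4 / 4.1425 = 0.0966
  r[X,Z] = -1.15 / (2.2804 · 1.3416) = -1.15 / 3.0594 = -0.3759
  r[Y,Y] = 1 (diagonal).
  r[Y,Z] = 0.95 / (1.8166 · 1.3416) = 0.95 / 2.4372 = 0.3898
  r[Z,Z] = 1 (diagonal).

R is symmetric with unit diagonal. Assembling:

R = [[1, 0.0966, -0.3759],
 [0.0966, 1, 0.3898],
 [-0.3759, 0.3898, 1]]


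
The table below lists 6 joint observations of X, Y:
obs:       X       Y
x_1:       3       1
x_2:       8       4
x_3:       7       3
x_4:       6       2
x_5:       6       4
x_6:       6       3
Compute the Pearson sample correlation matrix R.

Step 1 — column means:
  mean(X) = (3 + 8 + 7 + 6 + 6 + 6) / 6 = 36/6 = 6
  mean(Y) = (1 + 4 + 3 + 2 + 4 + 3) / 6 = 17/6 = 2.8333

Step 2 — sample variances and covariances s[i,j] = (1/(n-1)) · Σ_k (x_{k,i} - mean_i) · (x_{k,j} - mean_j), with n-1 = 5:
  s[X,X] = ((-3)·(-3) + (2)·(2) + (1)·(1) + (0)·(0) + (0)·(0) + (0)·(0)) / 5 = 14/5 = 2.8
  s[X,Y] = ((-3)·(-1.8333) + (2)·(1.1667) + (1)·(0.1667) + (0)·(-0.8333) + (0)·(1.1667) + (0)·(0.1667)) / 5 = 8/5 = 1.6
  s[Y,Y] = ((-1.8333)·(-1.8333) + (1.1667)·(1.1667) + (0.1667)·(0.1667) + (-0.8333)·(-0.8333) + (1.1667)·(1.1667) + (0.1667)·(0.1667)) / 5 = 6.8333/5 = 1.3667
  Sample standard deviations s_i = √(s[i,i]):
  s(X) = √(2.8) = 1.6733
  s(Y) = √(1.3667) = 1.169

Step 3 — r_{ij} = s_{ij} / (s_i · s_j):
  r[X,X] = 1 (diagonal).
  r[X,Y] = 1.6 / (1.6733 · 1.169) = 1.6 / 1.9562 = 0.8179
  r[Y,Y] = 1 (diagonal).

R is symmetric with unit diagonal. Assembling:

R = [[1, 0.8179],
 [0.8179, 1]]


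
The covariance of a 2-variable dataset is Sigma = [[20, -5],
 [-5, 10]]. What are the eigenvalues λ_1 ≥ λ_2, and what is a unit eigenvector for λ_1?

Step 1 — characteristic polynomial of 2×2 Sigma:
  det(Sigma - λI) = λ² - trace · λ + det = 0.
  trace = 20 + 10 = 30, det = 20·10 - (-5)² = 175.
Step 2 — discriminant:
  Δ = trace² - 4·det = 900 - 700 = 200.
Step 3 — eigenvalues:
  λ = (trace ± √Δ)/2 = (30 ± 14.1421)/2,
  λ_1 = 22.0711,  λ_2 = 7.9289.

Step 4 — unit eigenvector for λ_1: solve (Sigma - λ_1 I)v = 0. First row:
  (20 - 22.0711)·v_x + (-5)·v_y = 0, i.e. (-2.0711)·v_x + (-5)·v_y = 0,
  so v ∝ (b, λ_1 - a) = (-5, 2.0711); multiply by -1 so the first entry is positive: u = (5, -2.0711).
  ||u|| = √((5)² + (-2.0711)²) = √(29.2893) ≈ 5.412,
  v_1 = u/||u|| ≈ (0.9239, -0.3827) (||v_1|| = 1).

λ_1 = 22.0711,  λ_2 = 7.9289;  v_1 ≈ (0.9239, -0.3827)


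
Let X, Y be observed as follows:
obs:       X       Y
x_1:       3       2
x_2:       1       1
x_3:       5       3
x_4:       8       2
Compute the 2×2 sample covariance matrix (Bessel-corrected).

Step 1 — column means:
  mean(X) = (3 + 1 + 5 + 8) / 4 = 17/4 = 4.25
  mean(Y) = (2 + 1 + 3 + 2) / 4 = 8/4 = 2

Step 2 — sample covariance S[i,j] = (1/(n-1)) · Σ_k (x_{k,i} - mean_i) · (x_{k,j} - mean_j), with n-1 = 3.
  S[X,X] = ((-1.25)·(-1.25) + (-3.25)·(-3.25) + (0.75)·(0.75) + (3.75)·(3.75)) / 3 = 26.75/3 = 8.9167
  S[X,Y] = ((-1.25)·(0) + (-3.25)·(-1) + (0.75)·(1) + (3.75)·(0)) / 3 = 4/3 = 1.3333
  S[Y,Y] = ((0)·(0) + (-1)·(-1) + (1)·(1) + (0)·(0)) / 3 = 2/3 = 0.6667

S is symmetric (S[j,i] = S[i,j]). Assembling:

S = [[8.9167, 1.3333],
 [1.3333, 0.6667]]


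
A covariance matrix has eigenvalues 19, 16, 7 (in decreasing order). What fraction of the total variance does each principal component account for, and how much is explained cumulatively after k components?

Step 1 — total variance = trace(Sigma) = Σ λ_i = 19 + 16 + 7 = 42.

Step 2 — fraction explained by component i = λ_i / Σ λ:
  PC1: 19/42 = 0.4524
  PC2: 16/42 = 0.381
  PC3: 7/42 = 0.1667

Step 3 — cumulative fraction after k components = (λ_1 + ... + λ_k) / Σ λ:
  k = 1: 19/42 = 0.4524
  k = 2: (19 + 16)/42 = 35/42 = 0.8333
  k = 3: (19 + 16 + 7)/42 = 42/42 = 1

Summary (fraction, with percent):

explained: PC1 0.4524 (45.24%), PC2 0.381 (38.1%), PC3 0.1667 (16.67%);  cumulative: 0.4524, 0.8333, 1


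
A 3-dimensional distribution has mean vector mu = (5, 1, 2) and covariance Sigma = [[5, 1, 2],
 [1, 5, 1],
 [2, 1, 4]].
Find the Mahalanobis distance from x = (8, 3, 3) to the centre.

Step 1 — centre the observation: (x - mu) = (3, 2, 1).

Step 2 — invert Sigma (cofactor / det for 3×3, or solve directly):
  Sigma^{-1} = [[0.2533, -0.0267, -0.12],
 [-0.0267, 0.2133, -0.04],
 [-0.12, -0.04, 0.32]].

Step 3 — form the quadratic (x - mu)^T · Sigma^{-1} · (x - mu):
  Sigma^{-1} · (x - mu) = (0.5867, 0.3067, -0.12).
  (x - mu)^T · [Sigma^{-1} · (x - mu)] = (3)·(0.5867) + (2)·(0.3067) + (1)·(-0.12) = 2.2533.

Step 4 — take square root: d = √(2.2533) ≈ 1.5011.

d(x, mu) = √(2.2533) ≈ 1.5011


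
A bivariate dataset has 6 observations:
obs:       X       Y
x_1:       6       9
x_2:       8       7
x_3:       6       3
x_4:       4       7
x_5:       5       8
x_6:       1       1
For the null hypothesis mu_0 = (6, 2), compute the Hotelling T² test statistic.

Step 1 — sample mean vector:
  mean(X) = (6 + 8 + 6 + 4 + 5 + 1) / 6 = 30/6 = 5
  mean(Y) = (9 + 7 + 3 + 7 + 8 + 1) / 6 = 35/6 = 5.8333
  x̄ = (5, 5.8333),  deviation x̄ - mu_0 = (5, 5.8333) - (6, 2) = (-1, 3.8333).

Step 2 — sample covariance matrix, S[i,j] = (1/(n-1)) · Σ_k (x_{k,i} - mean_i) · (x_{k,j} - mean_j), divisor n-1 = 5:
  S[X,X] = ((1)·(1) + (3)·(3) + (1)·(1) + (-1)·(-1) + (0)·(0) + (-4)·(-4)) / 5 = 28/5 = 5.6
  S[X,Y] = ((1)·(3.1667) + (3)·(1.1667) + (1)·(-2.8333) + (-1)·(1.1667) + (0)·(2.1667) + (-4)·(-4.8333)) / 5 = 22/5 = 4.4
  S[Y,Y] = ((3.1667)·(3.1667) + (1.1667)·(1.1667) + (-2.8333)·(-2.8333) + (1.1667)·(1.1667) + (2.1667)·(2.1667) + (-4.8333)·(-4.8333)) / 5 = 48.8333/5 = 9.7667
  S = [[5.6, 4.4],
 [4.4, 9.7667]].

Step 3 — invert S. det(S) = 5.6·9.7667 - (4.4)² = 35.3333.
  S^{-1} = (1/det) · [[d, -b], [-b, a]] = [[0.2764, -0.1245],
 [-0.1245, 0.1585]].

Step 4 — quadratic form (x̄ - mu_0)^T · S^{-1} · (x̄ - mu_0):
  S^{-1} · (x̄ - mu_0) = (-0.7538, 0.7321),
  (x̄ - mu_0)^T · [...] = (-1)·(-0.7538) + (3.8333)·(0.7321) = 3.5601.

Step 5 — scale by n: T² = 6 · 3.5601 = 21.3604.

T² ≈ 21.3604


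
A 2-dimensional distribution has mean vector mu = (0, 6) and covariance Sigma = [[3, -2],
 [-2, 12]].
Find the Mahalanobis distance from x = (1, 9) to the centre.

Step 1 — centre the observation: (x - mu) = (1, 3).

Step 2 — invert Sigma. det(Sigma) = 3·12 - (-2)² = 32.
  Sigma^{-1} = (1/det) · [[d, -b], [-b, a]] = [[0.375, 0.0625],
 [0.0625, 0.0938]].

Step 3 — form the quadratic (x - mu)^T · Sigma^{-1} · (x - mu):
  Sigma^{-1} · (x - mu) = (0.5625, 0.3438).
  (x - mu)^T · [Sigma^{-1} · (x - mu)] = (1)·(0.5625) + (3)·(0.3438) = 1.5938.

Step 4 — take square root: d = √(1.5938) ≈ 1.2624.

d(x, mu) = √(1.5938) ≈ 1.2624


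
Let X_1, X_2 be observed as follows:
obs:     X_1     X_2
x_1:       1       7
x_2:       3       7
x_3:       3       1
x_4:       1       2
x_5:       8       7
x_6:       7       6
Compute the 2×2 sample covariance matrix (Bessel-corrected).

Step 1 — column means:
  mean(X_1) = (1 + 3 + 3 + 1 + 8 + 7) / 6 = 23/6 = 3.8333
  mean(X_2) = (7 + 7 + 1 + 2 + 7 + 6) / 6 = 30/6 = 5

Step 2 — sample covariance S[i,j] = (1/(n-1)) · Σ_k (x_{k,i} - mean_i) · (x_{k,j} - mean_j), with n-1 = 5.
  S[X_1,X_1] = ((-2.8333)·(-2.8333) + (-0.8333)·(-0.8333) + (-0.8333)·(-0.8333) + (-2.8333)·(-2.8333) + (4.1667)·(4.1667) + (3.1667)·(3.1667)) / 5 = 44.8333/5 = 8.9667
  S[X_1,X_2] = ((-2.8333)·(2) + (-0.8333)·(2) + (-0.8333)·(-4) + (-2.8333)·(-3) + (4.1667)·(2) + (3.1667)·(1)) / 5 = 16/5 = 3.2
  S[X_2,X_2] = ((2)·(2) + (2)·(2) + (-4)·(-4) + (-3)·(-3) + (2)·(2) + (1)·(1)) / 5 = 38/5 = 7.6

S is symmetric (S[j,i] = S[i,j]). Assembling:

S = [[8.9667, 3.2],
 [3.2, 7.6]]


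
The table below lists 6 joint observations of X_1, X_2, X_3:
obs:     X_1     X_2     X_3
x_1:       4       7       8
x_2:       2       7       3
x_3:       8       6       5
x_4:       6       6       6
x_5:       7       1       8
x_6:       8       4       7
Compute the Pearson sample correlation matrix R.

Step 1 — column means:
  mean(X_1) = (4 + 2 + 8 + 6 + 7 + 8) / 6 = 35/6 = 5.8333
  mean(X_2) = (7 + 7 + 6 + 6 + 1 + 4) / 6 = 31/6 = 5.1667
  mean(X_3) = (8 + 3 + 5 + 6 + 8 + 7) / 6 = 37/6 = 6.1667

Step 2 — sample variances and covariances s[i,j] = (1/(n-1)) · Σ_k (x_{k,i} - mean_i) · (x_{k,j} - mean_j), with n-1 = 5:
  s[X_1,X_1] = ((-1.8333)·(-1.8333) + (-3.8333)·(-3.8333) + (2.1667)·(2.1667) + (0.1667)·(0.1667) + (1.1667)·(1.1667) + (2.1667)·(2.1667)) / 5 = 28.8333/5 = 5.7667
  s[X_1,X_2] = ((-1.8333)·(1.8333) + (-3.8333)·(1.8333) + (2.1667)·(0.8333) + (0.1667)·(0.8333) + (1.1667)·(-4.1667) + (2.1667)·(-1.1667)) / 5 = -15.8333/5 = -3.1667
  s[X_1,X_3] = ((-1.8333)·(1.8333) + (-3.8333)·(-3.1667) + (2.1667)·(-1.1667) + (0.1667)·(-0.1667) + (1.1667)·(1.8333) + (2.1667)·(0.8333)) / 5 = 10.1667/5 = 2.0333
  s[X_2,X_2] = ((1.8333)·(1.8333) + (1.8333)·(1.8333) + (0.8333)·(0.8333) + (0.8333)·(0.8333) + (-4.1667)·(-4.1667) + (-1.1667)·(-1.1667)) / 5 = 26.8333/5 = 5.3667
  s[X_2,X_3] = ((1.8333)·(1.8333) + (1.8333)·(-3.1667) + (0.8333)·(-1.1667) + (0.8333)·(-0.1667) + (-4.1667)·(1.8333) + (-1.1667)·(0.8333)) / 5 = -12.1667/5 = -2.4333
  s[X_3,X_3] = ((1.8333)·(1.8333) + (-3.1667)·(-3.1667) + (-1.1667)·(-1.1667) + (-0.1667)·(-0.1667) + (1.8333)·(1.8333) + (0.8333)·(0.8333)) / 5 = 18.8333/5 = 3.7667
  Sample standard deviations s_i = √(s[i,i]):
  s(X_1) = √(5.7667) = 2.4014
  s(X_2) = √(5.3667) = 2.3166
  s(X_3) = √(3.7667) = 1.9408

Step 3 — r_{ij} = s_{ij} / (s_i · s_j):
  r[X_1,X_1] = 1 (diagonal).
  r[X_1,X_2] = -3.1667 / (2.4014 · 2.3166) = -3.1667 / 5.5631 = -0.5692
  r[X_1,X_3] = 2.0333 / (2.4014 · 1.9408) = 2.0333 / 4.6606 = 0.4363
  r[X_2,X_2] = 1 (diagonal).
  r[X_2,X_3] = -2.4333 / (2.3166 · 1.9408) = -2.4333 / 4.496 = -0.5412
  r[X_3,X_3] = 1 (diagonal).

R is symmetric with unit diagonal. Assembling:

R = [[1, -0.5692, 0.4363],
 [-0.5692, 1, -0.5412],
 [0.4363, -0.5412, 1]]


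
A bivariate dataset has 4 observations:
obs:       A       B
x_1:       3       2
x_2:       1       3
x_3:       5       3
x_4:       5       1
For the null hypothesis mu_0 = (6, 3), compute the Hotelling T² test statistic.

Step 1 — sample mean vector:
  mean(A) = (3 + 1 + 5 + 5) / 4 = 14/4 = 3.5
  mean(B) = (2 + 3 + 3 + 1) / 4 = 9/4 = 2.25
  x̄ = (3.5, 2.25),  deviation x̄ - mu_0 = (3.5, 2.25) - (6, 3) = (-2.5, -0.75).

Step 2 — sample covariance matrix, S[i,j] = (1/(n-1)) · Σ_k (x_{k,i} - mean_i) · (x_{k,j} - mean_j), divisor n-1 = 3:
  S[A,A] = ((-0.5)·(-0.5) + (-2.5)·(-2.5) + (1.5)·(1.5) + (1.5)·(1.5)) / 3 = 11/3 = 3.6667
  S[A,B] = ((-0.5)·(-0.25) + (-2.5)·(0.75) + (1.5)·(0.75) + (1.5)·(-1.25)) / 3 = -2.5/3 = -0.8333
  S[B,B] = ((-0.25)·(-0.25) + (0.75)·(0.75) + (0.75)·(0.75) + (-1.25)·(-1.25)) / 3 = 2.75/3 = 0.9167
  S = [[3.6667, -0.8333],
 [-0.8333, 0.9167]].

Step 3 — invert S. det(S) = 3.6667·0.9167 - (-0.8333)² = 2.6667.
  S^{-1} = (1/det) · [[d, -b], [-b, a]] = [[0.3438, 0.3125],
 [0.3125, 1.375]].

Step 4 — quadratic form (x̄ - mu_0)^T · S^{-1} · (x̄ - mu_0):
  S^{-1} · (x̄ - mu_0) = (-1.0938, -1.8125),
  (x̄ - mu_0)^T · [...] = (-2.5)·(-1.0938) + (-0.75)·(-1.8125) = 4.0938.

Step 5 — scale by n: T² = 4 · 4.0938 = 16.375.

T² ≈ 16.375


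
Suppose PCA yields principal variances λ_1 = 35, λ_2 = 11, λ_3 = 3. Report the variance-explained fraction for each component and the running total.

Step 1 — total variance = trace(Sigma) = Σ λ_i = 35 + 11 + 3 = 49.

Step 2 — fraction explained by component i = λ_i / Σ λ:
  PC1: 35/49 = 0.7143
  PC2: 11/49 = 0.2245
  PC3: 3/49 = 0.0612

Step 3 — cumulative fraction after k components = (λ_1 + ... + λ_k) / Σ λ:
  k = 1: 35/49 = 0.7143
  k = 2: (35 + 11)/49 = 46/49 = 0.9388
  k = 3: (35 + 11 + 3)/49 = 49/49 = 1

Summary (fraction, with percent):

explained: PC1 0.7143 (71.43%), PC2 0.2245 (22.45%), PC3 0.0612 (6.12%);  cumulative: 0.7143, 0.9388, 1


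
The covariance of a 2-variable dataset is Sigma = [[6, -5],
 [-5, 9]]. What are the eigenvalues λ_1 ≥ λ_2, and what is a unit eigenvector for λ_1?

Step 1 — characteristic polynomial of 2×2 Sigma:
  det(Sigma - λI) = λ² - trace · λ + det = 0.
  trace = 6 + 9 = 15, det = 6·9 - (-5)² = 29.
Step 2 — discriminant:
  Δ = trace² - 4·det = 225 - 116 = 109.
Step 3 — eigenvalues:
  λ = (trace ± √Δ)/2 = (15 ± 10.4403)/2,
  λ_1 = 12.7202,  λ_2 = 2.2798.

Step 4 — unit eigenvector for λ_1: solve (Sigma - λ_1 I)v = 0. First row:
  (6 - 12.7202)·v_x + (-5)·v_y = 0, i.e. (-6.7202)·v_x + (-5)·v_y = 0,
  so v ∝ (b, λ_1 - a) = (-5, 6.7202); multiply by -1 so the first entry is positive: u = (5, -6.7202).
  ||u|| = √((5)² + (-6.7202)²) = √(70.1605) ≈ 8.3762,
  v_1 = u/||u|| ≈ (0.5969, -0.8023) (||v_1|| = 1).

λ_1 = 12.7202,  λ_2 = 2.2798;  v_1 ≈ (0.5969, -0.8023)


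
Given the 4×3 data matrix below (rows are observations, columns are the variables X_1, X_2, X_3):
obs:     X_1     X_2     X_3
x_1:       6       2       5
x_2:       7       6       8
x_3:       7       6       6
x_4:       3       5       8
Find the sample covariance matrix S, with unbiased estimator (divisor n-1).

Step 1 — column means:
  mean(X_1) = (6 + 7 + 7 + 3) / 4 = 23/4 = 5.75
  mean(X_2) = (2 + 6 + 6 + 5) / 4 = 19/4 = 4.75
  mean(X_3) = (5 + 8 + 6 + 8) / 4 = 27/4 = 6.75

Step 2 — sample covariance S[i,j] = (1/(n-1)) · Σ_k (x_{k,i} - mean_i) · (x_{k,j} - mean_j), with n-1 = 3.
  S[X_1,X_1] = ((0.25)·(0.25) + (1.25)·(1.25) + (1.25)·(1.25) + (-2.75)·(-2.75)) / 3 = 10.75/3 = 3.5833
  S[X_1,X_2] = ((0.25)·(-2.75) + (1.25)·(1.25) + (1.25)·(1.25) + (-2.75)·(0.25)) / 3 = 1.75/3 = 0.5833
  S[X_1,X_3] = ((0.25)·(-1.75) + (1.25)·(1.25) + (1.25)·(-0.75) + (-2.75)·(1.25)) / 3 = -3.25/3 = -1.0833
  S[X_2,X_2] = ((-2.75)·(-2.75) + (1.25)·(1.25) + (1.25)·(1.25) + (0.25)·(0.25)) / 3 = 10.75/3 = 3.5833
  S[X_2,X_3] = ((-2.75)·(-1.75) + (1.25)·(1.25) + (1.25)·(-0.75) + (0.25)·(1.25)) / 3 = 5.75/3 = 1.9167
  S[X_3,X_3] = ((-1.75)·(-1.75) + (1.25)·(1.25) + (-0.75)·(-0.75) + (1.25)·(1.25)) / 3 = 6.75/3 = 2.25

S is symmetric (S[j,i] = S[i,j]). Assembling:

S = [[3.5833, 0.5833, -1.0833],
 [0.5833, 3.5833, 1.9167],
 [-1.0833, 1.9167, 2.25]]


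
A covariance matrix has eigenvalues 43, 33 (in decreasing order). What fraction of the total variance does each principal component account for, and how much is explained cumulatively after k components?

Step 1 — total variance = trace(Sigma) = Σ λ_i = 43 + 33 = 76.

Step 2 — fraction explained by component i = λ_i / Σ λ:
  PC1: 43/76 = 0.5658
  PC2: 33/76 = 0.4342

Step 3 — cumulative fraction after k components = (λ_1 + ... + λ_k) / Σ λ:
  k = 1: 43/76 = 0.5658
  k = 2: (43 + 33)/76 = 76/76 = 1

Summary (fraction, with percent):

explained: PC1 0.5658 (56.58%), PC2 0.4342 (43.42%);  cumulative: 0.5658, 1


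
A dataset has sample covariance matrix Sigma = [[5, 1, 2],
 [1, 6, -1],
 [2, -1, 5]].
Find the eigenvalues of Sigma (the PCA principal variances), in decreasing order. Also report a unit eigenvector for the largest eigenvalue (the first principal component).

Step 1 — characteristic polynomial p(λ) = det(λI - Sigma) = λ³ - tr·λ² + c_1·λ - det, where tr = trace, c_1 = sum of the principal 2×2 minors, det = det(Sigma):
  tr = 5 + 6 + 5 = 16,
  c_1 = (5·6 - (1)²) + (5·5 - (2)²) + (6·5 - (-1)²) = 29 + 21 + 29 = 79,
  det = 5·(6·5 - (-1)²) - (1)·((1)·5 - (-1)·(2)) + (2)·((1)·(-1) - 6·(2)) = 5·(29) - (1)·(7) + (2)·(-13) = 112.
  So p(λ) = λ³ - 16λ² + 79λ - 112.
Step 2 — look for an integer root (rational root theorem: any rational root is an integer divisor of 112). Testing λ = 7:
  p(7) = 343 - 784 + 553 - 112 = 0  ✓
  Dividing out (λ - 7): p(λ) = (λ - 7)(λ² - 9λ + 16).
Step 3 — remaining eigenvalues from the quadratic λ² - 9λ + 16 = 0:
  Δ = 9² - 4·16 = 81 - 64 = 17,  λ = (9 ± √17)/2 = (9 ± 4.1231)/2 ≈ 6.5616 or 2.4384.
  Sorted: λ_1 = 7,  λ_2 = 6.5616,  λ_3 = 2.4384  (check: sum = 16 = tr ✓).

Step 4 — unit eigenvector for λ_1 = 7: v spans the null space of (Sigma - λ_1 I), whose rows are
  r_1 = (-2, 1, 2),  r_2 = (1, -1, -1),  r_3 = (2, -1, -2).
  v is orthogonal to every row, so take v ∝ r_1 × r_2 = ((1)·(-1) - (2)·(-1), (2)·(1) - (-2)·(-1), (-2)·(-1) - (1)·(1)) = (1, 0, 1).
  Let u = (1, 0, 1).
  ||u|| = √((1)² + (0)² + (1)²) = √(2) ≈ 1.4142,  v_1 = u/||u|| ≈ (0.7071, 0, 0.7071) (||v_1|| = 1).

λ_1 = 7,  λ_2 = 6.5616,  λ_3 = 2.4384;  v_1 ≈ (0.7071, 0, 0.7071)


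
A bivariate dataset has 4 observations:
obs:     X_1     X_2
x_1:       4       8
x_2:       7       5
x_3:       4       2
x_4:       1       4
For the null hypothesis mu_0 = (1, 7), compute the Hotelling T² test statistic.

Step 1 — sample mean vector:
  mean(X_1) = (4 + 7 + 4 + 1) / 4 = 16/4 = 4
  mean(X_2) = (8 + 5 + 2 + 4) / 4 = 19/4 = 4.75
  x̄ = (4, 4.75),  deviation x̄ - mu_0 = (4, 4.75) - (1, 7) = (3, -2.25).

Step 2 — sample covariance matrix, S[i,j] = (1/(n-1)) · Σ_k (x_{k,i} - mean_i) · (x_{k,j} - mean_j), divisor n-1 = 3:
  S[X_1,X_1] = ((0)·(0) + (3)·(3) + (0)·(0) + (-3)·(-3)) / 3 = 18/3 = 6
  S[X_1,X_2] = ((0)·(3.25) + (3)·(0.25) + (0)·(-2.75) + (-3)·(-0.75)) / 3 = 3/3 = 1
  S[X_2,X_2] = ((3.25)·(3.25) + (0.25)·(0.25) + (-2.75)·(-2.75) + (-0.75)·(-0.75)) / 3 = 18.75/3 = 6.25
  S = [[6, 1],
 [1, 6.25]].

Step 3 — invert S. det(S) = 6·6.25 - (1)² = 36.5.
  S^{-1} = (1/det) · [[d, -b], [-b, a]] = [[0.1712, -0.0274],
 [-0.0274, 0.1644]].

Step 4 — quadratic form (x̄ - mu_0)^T · S^{-1} · (x̄ - mu_0):
  S^{-1} · (x̄ - mu_0) = (0.5753, -0.4521),
  (x̄ - mu_0)^T · [...] = (3)·(0.5753) + (-2.25)·(-0.4521) = 2.7432.

Step 5 — scale by n: T² = 4 · 2.7432 = 10.9726.

T² ≈ 10.9726


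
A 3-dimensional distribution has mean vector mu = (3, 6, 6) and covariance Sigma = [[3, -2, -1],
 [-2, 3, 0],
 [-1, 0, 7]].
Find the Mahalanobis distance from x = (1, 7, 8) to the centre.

Step 1 — centre the observation: (x - mu) = (-2, 1, 2).

Step 2 — invert Sigma (cofactor / det for 3×3, or solve directly):
  Sigma^{-1} = [[0.6562, 0.4375, 0.0938],
 [0.4375, 0.625, 0.0625],
 [0.0938, 0.0625, 0.1562]].

Step 3 — form the quadratic (x - mu)^T · Sigma^{-1} · (x - mu):
  Sigma^{-1} · (x - mu) = (-0.6875, -0.125, 0.1875).
  (x - mu)^T · [Sigma^{-1} · (x - mu)] = (-2)·(-0.6875) + (1)·(-0.125) + (2)·(0.1875) = 1.625.

Step 4 — take square root: d = √(1.625) ≈ 1.2748.

d(x, mu) = √(1.625) ≈ 1.2748


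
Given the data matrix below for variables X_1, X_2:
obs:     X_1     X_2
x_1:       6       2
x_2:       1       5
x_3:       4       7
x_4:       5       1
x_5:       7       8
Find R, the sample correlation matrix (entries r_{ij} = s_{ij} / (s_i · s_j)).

Step 1 — column means:
  mean(X_1) = (6 + 1 + 4 + 5 + 7) / 5 = 23/5 = 4.6
  mean(X_2) = (2 + 5 + 7 + 1 + 8) / 5 = 23/5 = 4.6

Step 2 — sample variances and covariances s[i,j] = (1/(n-1)) · Σ_k (x_{k,i} - mean_i) · (x_{k,j} - mean_j), with n-1 = 4:
  s[X_1,X_1] = ((1.4)·(1.4) + (-3.6)·(-3.6) + (-0.6)·(-0.6) + (0.4)·(0.4) + (2.4)·(2.4)) / 4 = 21.2/4 = 5.3
  s[X_1,X_2] = ((1.4)·(-2.6) + (-3.6)·(0.4) + (-0.6)·(2.4) + (0.4)·(-3.6) + (2.4)·(3.4)) / 4 = 0.2/4 = 0.05
  s[X_2,X_2] = ((-2.6)·(-2.6) + (0.4)·(0.4) + (2.4)·(2.4) + (-3.6)·(-3.6) + (3.4)·(3.4)) / 4 = 37.2/4 = 9.3
  Sample standard deviations s_i = √(s[i,i]):
  s(X_1) = √(5.3) = 2.3022
  s(X_2) = √(9.3) = 3.0496

Step 3 — r_{ij} = s_{ij} / (s_i · s_j):
  r[X_1,X_1] = 1 (diagonal).
  r[X_1,X_2] = 0.05 / (2.3022 · 3.0496) = 0.05 / 7.0207 = 0.0071
  r[X_2,X_2] = 1 (diagonal).

R is symmetric with unit diagonal. Assembling:

R = [[1, 0.0071],
 [0.0071, 1]]


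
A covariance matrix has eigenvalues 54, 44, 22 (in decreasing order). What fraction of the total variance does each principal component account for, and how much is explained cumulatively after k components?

Step 1 — total variance = trace(Sigma) = Σ λ_i = 54 + 44 + 22 = 120.

Step 2 — fraction explained by component i = λ_i / Σ λ:
  PC1: 54/120 = 0.45
  PC2: 44/120 = 0.3667
  PC3: 22/120 = 0.1833

Step 3 — cumulative fraction after k components = (λ_1 + ... + λ_k) / Σ λ:
  k = 1: 54/120 = 0.45
  k = 2: (54 + 44)/120 = 98/120 = 0.8167
  k = 3: (54 + 44 + 22)/120 = 120/120 = 1

Summary (fraction, with percent):

explained: PC1 0.45 (45%), PC2 0.3667 (36.67%), PC3 0.1833 (18.33%);  cumulative: 0.45, 0.8167, 1


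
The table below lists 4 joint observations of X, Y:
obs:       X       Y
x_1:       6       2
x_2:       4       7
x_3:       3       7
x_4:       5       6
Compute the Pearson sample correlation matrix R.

Step 1 — column means:
  mean(X) = (6 + 4 + 3 + 5) / 4 = 18/4 = 4.5
  mean(Y) = (2 + 7 + 7 + 6) / 4 = 22/4 = 5.5

Step 2 — sample variances and covariances s[i,j] = (1/(n-1)) · Σ_k (x_{k,i} - mean_i) · (x_{k,j} - mean_j), with n-1 = 3:
  s[X,X] = ((1.5)·(1.5) + (-0.5)·(-0.5) + (-1.5)·(-1.5) + (0.5)·(0.5)) / 3 = 5/3 = 1.6667
  s[X,Y] = ((1.5)·(-3.5) + (-0.5)·(1.5) + (-1.5)·(1.5) + (0.5)·(0.5)) / 3 = -8/3 = -2.6667
  s[Y,Y] = ((-3.5)·(-3.5) + (1.5)·(1.5) + (1.5)·(1.5) + (0.5)·(0.5)) / 3 = 17/3 = 5.6667
  Sample standard deviations s_i = √(s[i,i]):
  s(X) = √(1.6667) = 1.291
  s(Y) = √(5.6667) = 2.3805

Step 3 — r_{ij} = s_{ij} / (s_i · s_j):
  r[X,X] = 1 (diagonal).
  r[X,Y] = -2.6667 / (1.291 · 2.3805) = -2.6667 / 3.0732 = -0.8677
  r[Y,Y] = 1 (diagonal).

R is symmetric with unit diagonal. Assembling:

R = [[1, -0.8677],
 [-0.8677, 1]]


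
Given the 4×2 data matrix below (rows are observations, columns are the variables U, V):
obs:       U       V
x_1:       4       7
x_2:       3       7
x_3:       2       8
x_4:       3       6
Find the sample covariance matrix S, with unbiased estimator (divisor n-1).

Step 1 — column means:
  mean(U) = (4 + 3 + 2 + 3) / 4 = 12/4 = 3
  mean(V) = (7 + 7 + 8 + 6) / 4 = 28/4 = 7

Step 2 — sample covariance S[i,j] = (1/(n-1)) · Σ_k (x_{k,i} - mean_i) · (x_{k,j} - mean_j), with n-1 = 3.
  S[U,U] = ((1)·(1) + (0)·(0) + (-1)·(-1) + (0)·(0)) / 3 = 2/3 = 0.6667
  S[U,V] = ((1)·(0) + (0)·(0) + (-1)·(1) + (0)·(-1)) / 3 = -1/3 = -0.3333
  S[V,V] = ((0)·(0) + (0)·(0) + (1)·(1) + (-1)·(-1)) / 3 = 2/3 = 0.6667

S is symmetric (S[j,i] = S[i,j]). Assembling:

S = [[0.6667, -0.3333],
 [-0.3333, 0.6667]]


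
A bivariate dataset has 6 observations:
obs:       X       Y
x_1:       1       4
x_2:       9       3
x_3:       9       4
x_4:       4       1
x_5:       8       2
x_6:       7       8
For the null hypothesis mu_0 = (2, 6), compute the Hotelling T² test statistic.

Step 1 — sample mean vector:
  mean(X) = (1 + 9 + 9 + 4 + 8 + 7) / 6 = 38/6 = 6.3333
  mean(Y) = (4 + 3 + 4 + 1 + 2 + 8) / 6 = 22/6 = 3.6667
  x̄ = (6.3333, 3.6667),  deviation x̄ - mu_0 = (6.3333, 3.6667) - (2, 6) = (4.3333, -2.3333).

Step 2 — sample covariance matrix, S[i,j] = (1/(n-1)) · Σ_k (x_{k,i} - mean_i) · (x_{k,j} - mean_j), divisor n-1 = 5:
  S[X,X] = ((-5.3333)·(-5.3333) + (2.6667)·(2.6667) + (2.6667)·(2.6667) + (-2.3333)·(-2.3333) + (1.6667)·(1.6667) + (0.6667)·(0.6667)) / 5 = 51.3333/5 = 10.2667
  S[X,Y] = ((-5.3333)·(0.3333) + (2.6667)·(-0.6667) + (2.6667)·(0.3333) + (-2.3333)·(-2.6667) + (1.6667)·(-1.6667) + (0.6667)·(4.3333)) / 5 = 3.6667/5 = 0.7333
  S[Y,Y] = ((0.3333)·(0.3333) + (-0.6667)·(-0.6667) + (0.3333)·(0.3333) + (-2.6667)·(-2.6667) + (-1.6667)·(-1.6667) + (4.3333)·(4.3333)) / 5 = 29.3333/5 = 5.8667
  S = [[10.2667, 0.7333],
 [0.7333, 5.8667]].

Step 3 — invert S. det(S) = 10.2667·5.8667 - (0.7333)² = 59.6933.
  S^{-1} = (1/det) · [[d, -b], [-b, a]] = [[0.0983, -0.0123],
 [-0.0123, 0.172]].

Step 4 — quadratic form (x̄ - mu_0)^T · S^{-1} · (x̄ - mu_0):
  S^{-1} · (x̄ - mu_0) = (0.4545, -0.4545),
  (x̄ - mu_0)^T · [...] = (4.3333)·(0.4545) + (-2.3333)·(-0.4545) = 3.0303.

Step 5 — scale by n: T² = 6 · 3.0303 = 18.1818.

T² ≈ 18.1818


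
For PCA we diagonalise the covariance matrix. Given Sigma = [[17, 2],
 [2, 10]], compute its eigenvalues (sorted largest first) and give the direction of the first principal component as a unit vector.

Step 1 — characteristic polynomial of 2×2 Sigma:
  det(Sigma - λI) = λ² - trace · λ + det = 0.
  trace = 17 + 10 = 27, det = 17·10 - (2)² = 166.
Step 2 — discriminant:
  Δ = trace² - 4·det = 729 - 664 = 65.
Step 3 — eigenvalues:
  λ = (trace ± √Δ)/2 = (27 ± 8.0623)/2,
  λ_1 = 17.5311,  λ_2 = 9.4689.

Step 4 — unit eigenvector for λ_1: solve (Sigma - λ_1 I)v = 0. First row:
  (17 - 17.5311)·v_x + (2)·v_y = 0, i.e. (-0.5311)·v_x + (2)·v_y = 0,
  so v ∝ (b, λ_1 - a) = (2, 0.5311) = u.
  ||u|| = √((2)² + (0.5311)²) = √(4.2821) ≈ 2.0693,
  v_1 = u/||u|| ≈ (0.9665, 0.2567) (||v_1|| = 1).

λ_1 = 17.5311,  λ_2 = 9.4689;  v_1 ≈ (0.9665, 0.2567)
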